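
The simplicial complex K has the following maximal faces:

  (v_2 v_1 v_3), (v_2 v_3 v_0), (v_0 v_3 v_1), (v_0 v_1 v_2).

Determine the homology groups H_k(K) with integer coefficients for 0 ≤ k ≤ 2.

Take the total order v_0 < v_1 < v_2 < v_3 on the vertex set. Then K (dimension 2) consists of the simplices:

  0-simplices (4): [v_0], [v_1], [v_2], [v_3]
  1-simplices (6): [v_0,v_1], [v_0,v_2], [v_0,v_3], [v_1,v_2], [v_1,v_3], [v_2,v_3]
  2-simplices (4): [v_0,v_1,v_2], [v_0,v_1,v_3], [v_0,v_2,v_3], [v_1,v_2,v_3]

so the chain groups are C_0 ≅ Z^4, C_1 ≅ Z^6, C_2 ≅ Z^4.

∂_1: C_1 → C_0 sends each edge [p,q] (with p < q) to q − p. For instance
  ∂[v_2,v_3] = [v_3] − [v_2].
The resulting 4×6 matrix has rank 3, and its Smith normal form has invariant factors (1,1,1).

∂_2: C_2 → C_1 sends each 2-simplex [p,q,r] to [q,r] − [p,r] + [p,q]. For instance
  ∂[v_0,v_1,v_3] = [v_1,v_3] − [v_0,v_3] + [v_0,v_1],
  ∂[v_1,v_2,v_3] = [v_2,v_3] − [v_1,v_3] + [v_1,v_2].
The resulting 6×4 matrix has rank 3, and its Smith normal form has invariant factors (1,1,1).

Reading off H_k = ker ∂_k / im ∂_{k+1}:

  H_0: rank C_0 − rank ∂_1 = 4 − 3 = 1, and the invariant factors of ∂_1 are all 1, so H_0 ≅ Z.
  H_1: rank ker ∂_1 − rank ∂_2 = (6 − 3) − 3 = 0, and the invariant factors of ∂_2 are all 1, so H_1 ≅ 0.
  H_2: rank ker ∂_2 − rank ∂_3 = (4 − 3) − 0 = 1, and there is no ∂_3, so H_2 ≅ Z.

H_0 = Z,  H_1 = 0,  H_2 = Z.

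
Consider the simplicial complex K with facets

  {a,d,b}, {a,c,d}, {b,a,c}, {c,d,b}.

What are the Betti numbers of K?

Fix the vertex order a < b < c < d and write every simplex with vertices in increasing order. Then dim K = 2 and the simplices of K are:

  0-simplices (4): a, b, c, d
  1-simplices (6): ab, ac, ad, bc, bd, cd
  2-simplices (4): abc, abd, acd, bcd

Hence C_0 ≅ Z^4, C_1 ≅ Z^6, C_2 ≅ Z^4.

The boundary map ∂_1: C_1 → C_0 is given by ∂[p,q] = [q] − [p].
The 4×6 boundary matrix has rank 3 and Smith normal form diag(1,1,1).

∂_2: C_2 → C_1 sends each 2-simplex [p,q,r] to [q,r] − [p,r] + [p,q]. For instance
  ∂bcd = cd − bd + bc,
  ∂abc = bc − ac + ab.
This gives a 6×4 integer matrix of rank 3; reducing to Smith normal form yields diagonal entries (1,1,1).

Now H_k = ker ∂_k / im ∂_{k+1}, so:

  H_0: rank C_0 − rank ∂_1 = 4 − 3 = 1, and the invariant factors of ∂_1 are all 1, so H_0 = Z.
  H_1: rank ker ∂_1 − rank ∂_2 = (6 − 3) − 3 = 0, and the invariant factors of ∂_2 are all 1, so H_1 = 0.
  H_2: rank ker ∂_2 − rank ∂_3 = (4 − 3) − 0 = 1, and there is no ∂_3, so H_2 = Z.

As a check, the Euler characteristic is 4 − 6 + 4 = 2, which agrees with 1 − 0 + 1 = 2.

Hence the Betti numbers are b_0 = 1, b_1 = 0, b_2 = 1.

b_0 = 1, b_1 = 0, b_2 = 1.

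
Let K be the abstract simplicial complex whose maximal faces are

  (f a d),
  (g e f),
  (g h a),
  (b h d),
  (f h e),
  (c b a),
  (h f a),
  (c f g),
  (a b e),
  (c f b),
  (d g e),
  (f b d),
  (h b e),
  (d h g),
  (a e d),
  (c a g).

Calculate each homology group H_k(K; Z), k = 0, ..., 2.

Order the vertices as a < b < c < d < e < f < g < h. Listing each simplex with vertices in this order, K has dimension 2 with simplices:

  0-simplices (8): a, b, c, d, e, f, g, h
  1-simplices (24): ab, ac, ad, ae, af, ag, ah, bc, bd, be, bf, bh, cf, cg, de, df, dg, dh, ef, eg, eh, fg, fh, gh
  2-simplices (16): abc, abe, acg, ade, adf, afh, agh, bcf, bdf, bdh, beh, cfg, deg, dgh, efg, efh

so the chain groups are C_0 ≅ Z^8, C_1 ≅ Z^24, C_2 ≅ Z^16.

The boundary map ∂_1: C_1 → C_0 sends each edge [p,q] (with p < q) to q − p. For instance
  ∂fh = h − f.
The resulting 8×24 matrix has rank 7, and its Smith normal form has invariant factors (1,1,1,1,1,1,1).

∂_2: C_2 → C_1 maps a triangle to the signed sum of its edges. For instance
  ∂cfg = fg − cg + cf,
  ∂abc = bc − ac + ab.
The 24×16 boundary matrix has rank 15 and Smith normal form diag(1,1,1,1,1,1,1,1,1,1,1,1,1,1,1).

From H_k ≅ ker(∂_k) / im(∂_{k+1}) we obtain:

  H_0: rank C_0 − rank ∂_1 = 8 − 7 = 1, and the invariant factors of ∂_1 are all 1, so H_0 = Z.
  H_1: rank ker ∂_1 − rank ∂_2 = (24 − 7) − 15 = 2, and the invariant factors of ∂_2 are all 1, so H_1 = Z^2.
  H_2: rank ker ∂_2 − rank ∂_3 = (16 − 15) − 0 = 1, and there is no ∂_3, so H_2 = Z.

As a check, the Euler characteristic is 8 − 24 + 16 = 0, which agrees with 1 − 2 + 1 = 0.

H_0 ≅ Z,  H_1 ≅ Z^2,  H_2 ≅ Z.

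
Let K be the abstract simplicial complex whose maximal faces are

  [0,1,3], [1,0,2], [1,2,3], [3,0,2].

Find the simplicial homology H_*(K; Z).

K has 4 vertices, 6 edges, 4 triangles.
rank ∂_0 = 0, rank ∂_1 = 3 ⇒ b_0 = 4 − 0 − 3 = 1; all invariant factors of ∂_1 are 1 so no torsion. So H_0 = Z.
rank ∂_1 = 3, rank ∂_2 = 3 ⇒ b_1 = 6 − 3 − 3 = 0; all invariant factors of ∂_2 are 1 so no torsion. So H_1 = 0.
rank ∂_2 = 3, rank ∂_3 = 0 ⇒ b_2 = 4 − 3 − 0 = 1. So H_2 = Z.

H_0 ≅ Z,  H_1 = 0,  H_2 ≅ Z.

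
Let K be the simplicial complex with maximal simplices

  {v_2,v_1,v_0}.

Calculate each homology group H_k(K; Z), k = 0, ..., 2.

H_0 = Z,  H_1 = 0,  H_2 = 0.

Take the total order v_0 < v_1 < v_2 on the vertex set. Then K (dimension 2) consists of the simplices:

  0-simplices (3): [v_0], [v_1], [v_2]
  1-simplices (3): [v_0,v_1], [v_0,v_2], [v_1,v_2]
  2-simplices (1): [v_0,v_1,v_2]

Hence C_0 ≅ Z^3, C_1 ≅ Z^3, C_2 ≅ Z^1.

Boundary ∂_1: C_1 → C_0 is given by ∂[p,q] = [q] − [p]. For instance
  ∂[v_0,v_2] = [v_2] − [v_0].
The 3×3 boundary matrix has rank 2 and Smith normal form diag(1,1).

The boundary map ∂_2: C_2 → C_1 sends each 2-simplex [p,q,r] to [q,r] − [p,r] + [p,q]. For instance
  ∂[v_0,v_1,v_2] = [v_1,v_2] − [v_0,v_2] + [v_0,v_1].
This gives a 3×1 integer matrix of rank 1; reducing to Smith normal form yields diagonal entries (1).

Computing H_k = (kernel of ∂_k) / (image of ∂_{k+1}):

  H_0: rank C_0 − rank ∂_1 = 3 − 2 = 1, and the invariant factors of ∂_1 are all 1, so H_0 ≅ Z.
  H_1: rank ker ∂_1 − rank ∂_2 = (3 − 2) − 1 = 0, and the invariant factors of ∂_2 are all 1, so H_1 ≅ 0.
  H_2: rank ker ∂_2 − rank ∂_3 = (1 − 1) − 0 = 0, and there is no ∂_3, so H_2 ≅ 0.

(K is a triangulation of the 2-simplex.)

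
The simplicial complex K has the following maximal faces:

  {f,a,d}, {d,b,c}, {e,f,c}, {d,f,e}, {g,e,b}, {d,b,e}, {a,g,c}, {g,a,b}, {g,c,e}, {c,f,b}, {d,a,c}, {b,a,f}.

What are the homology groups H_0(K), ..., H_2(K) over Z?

Order the vertices as a < b < c < d < e < f < g. Listing each simplex with vertices in this order, K has dimension 2 with simplices:

  0-simplices (7): a, b, c, d, e, f, g
  1-simplices (18): ab, ac, ad, af, ag, bc, bd, be, bf, bg, cd, ce, cf, cg, de, df, ef, eg
  2-simplices (12): abf, abg, acd, acg, adf, bcd, bcf, bde, beg, cef, ceg, def

so the chain groups are C_0 ≅ Z^7, C_1 ≅ Z^18, C_2 ≅ Z^12.

∂_1: C_1 → C_0 is given by ∂[p,q] = [q] − [p]. For instance
  ∂ce = e − c.
The 7×18 boundary matrix has rank 6 and Smith normal form diag(1,1,1,1,1,1).

∂_2: C_2 → C_1 maps a triangle to the signed sum of its edges. For instance
  ∂acg = cg − ag + ac,
  ∂abf = bf − af + ab.
The resulting 18×12 matrix has rank 12, and its Smith normal form has invariant factors (1,1,1,1,1,1,1,1,1,1,1,2).

Computing H_k = (kernel of ∂_k) / (image of ∂_{k+1}):

  H_0: rank C_0 − rank ∂_1 = 7 − 6 = 1, and the invariant factors of ∂_1 are all 1, so H_0 = Z.
  H_1: rank ker ∂_1 − rank ∂_2 = (18 − 6) − 12 = 0, and ∂_2 has invariant factor 2 > 1, so H_1 = Z/2.
  H_2: rank ker ∂_2 − rank ∂_3 = (12 − 12) − 0 = 0, and there is no ∂_3, so H_2 = 0.

(K is a triangulation of the real projective plane RP^2.)

H_0 = Z,  H_1 = Z/2,  H_2 = 0.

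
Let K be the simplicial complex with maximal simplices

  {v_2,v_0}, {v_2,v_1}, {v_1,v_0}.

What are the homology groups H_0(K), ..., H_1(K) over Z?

H_0 = Z,  H_1 = Z.

We work with the vertex ordering v_0 < v_1 < v_2. The simplices of K, each written with vertices in increasing order, are:

  0-simplices (3): [v_0], [v_1], [v_2]
  1-simplices (3): [v_0,v_1], [v_0,v_2], [v_1,v_2]

so the chain groups are C_0 ≅ Z^3, C_1 ≅ Z^3.

∂_1: C_1 → C_0 maps an edge to its endpoints' difference, ∂[p,q] = q − p. For instance
  ∂[v_0,v_1] = [v_1] − [v_0].
As a 3×3 matrix over Z this has rank 2, with invariant factors (1,1).

From H_k ≅ ker(∂_k) / im(∂_{k+1}) we obtain:

  H_0: rank C_0 − rank ∂_1 = 3 − 2 = 1, and the invariant factors of ∂_1 are all 1, so H_0 = Z.
  H_1: rank ker ∂_1 − rank ∂_2 = (3 − 2) − 0 = 1, and there is no ∂_2, so H_1 = Z.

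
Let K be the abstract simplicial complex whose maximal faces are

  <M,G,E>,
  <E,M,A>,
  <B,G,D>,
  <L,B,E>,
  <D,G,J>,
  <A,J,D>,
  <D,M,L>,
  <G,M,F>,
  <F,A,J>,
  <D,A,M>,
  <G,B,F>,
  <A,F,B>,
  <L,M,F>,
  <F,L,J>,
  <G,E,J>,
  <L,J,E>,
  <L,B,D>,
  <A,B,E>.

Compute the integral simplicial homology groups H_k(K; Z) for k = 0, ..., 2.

K has 9 vertices, 27 edges, 18 triangles.
rank ∂_0 = 0, rank ∂_1 = 8 ⇒ b_0 = 9 − 0 − 8 = 1; all invariant factors of ∂_1 are 1 so no torsion. So H_0 ≅ Z.
rank ∂_1 = 8, rank ∂_2 = 17 ⇒ b_1 = 27 − 8 − 17 = 2; all invariant factors of ∂_2 are 1 so no torsion. So H_1 ≅ Z^2.
rank ∂_2 = 17, rank ∂_3 = 0 ⇒ b_2 = 18 − 17 − 0 = 1. So H_2 ≅ Z.

H_0 = Z,  H_1 = Z^2,  H_2 = Z.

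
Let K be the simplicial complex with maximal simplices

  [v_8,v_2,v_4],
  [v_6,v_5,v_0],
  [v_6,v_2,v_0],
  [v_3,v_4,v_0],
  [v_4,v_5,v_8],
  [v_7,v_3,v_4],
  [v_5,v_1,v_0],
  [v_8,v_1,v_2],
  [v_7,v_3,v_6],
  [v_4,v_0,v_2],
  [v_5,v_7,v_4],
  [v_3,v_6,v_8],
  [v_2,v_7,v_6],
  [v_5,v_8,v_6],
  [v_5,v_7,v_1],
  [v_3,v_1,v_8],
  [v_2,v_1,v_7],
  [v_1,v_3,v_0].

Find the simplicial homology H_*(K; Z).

H_0 ≅ Z,  H_1 ≅ Z^2,  H_2 ≅ Z.

Fix the vertex order v_0 < v_1 < v_2 < v_3 < v_4 < v_5 < v_6 < v_7 < v_8 and write every simplex with vertices in increasing order. Then dim K = 2 and the simplices of K are:

  0-simplices (9): [v_0], [v_1], [v_2], [v_3], [v_4], [v_5], [v_6], [v_7], [v_8]
  1-simplices (27): (27 of them)
  2-simplices (18): (18 of them)

Hence C_0 ≅ Z^9, C_1 ≅ Z^27, C_2 ≅ Z^18.

∂_1: C_1 → C_0 is given by ∂[p,q] = [q] − [p]. For instance
  ∂[v_1,v_2] = [v_2] − [v_1].
The 9×27 boundary matrix has rank 8 and Smith normal form diag(1,1,1,1,1,1,1,1).

∂_2: C_2 → C_1 acts by ∂[p,q,r] = [q,r] − [p,r] + [p,q]. For instance
  ∂[v_0,v_1,v_5] = [v_1,v_5] − [v_0,v_5] + [v_0,v_1],
  ∂[v_5,v_6,v_8] = [v_6,v_8] − [v_5,v_8] + [v_5,v_6].
As a 27×18 matrix over Z this has rank 17, with invariant factors (1,1,1,1,1,1,1,1,1,1,1,1,1,1,1,1,1).

From H_k ≅ ker(∂_k) / im(∂_{k+1}) we obtain:

  H_0: rank C_0 − rank ∂_1 = 9 − 8 = 1, and the invariant factors of ∂_1 are all 1, so H_0 = Z.
  H_1: rank ker ∂_1 − rank ∂_2 = (27 − 8) − 17 = 2, and the invariant factors of ∂_2 are all 1, so H_1 = Z^2.
  H_2: rank ker ∂_2 − rank ∂_3 = (18 − 17) − 0 = 1, and there is no ∂_3, so H_2 = Z.

(K is a triangulation of the torus T^2.)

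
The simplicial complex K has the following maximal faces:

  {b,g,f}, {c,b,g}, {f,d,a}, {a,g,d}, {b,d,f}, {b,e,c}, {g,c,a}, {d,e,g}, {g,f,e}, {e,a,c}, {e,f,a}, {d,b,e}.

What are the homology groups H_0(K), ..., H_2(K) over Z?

H_0 ≅ Z,  H_1 ≅ Z/2Z,  H_2 = 0.

Fix the vertex order a < b < c < d < e < f < g and write every simplex with vertices in increasing order. Then dim K = 2 and the simplices of K are:

  0-simplices (7): a, b, c, d, e, f, g
  1-simplices (18): ac, ad, ae, af, ag, bc, bd, be, bf, bg, ce, cg, de, df, dg, ef, eg, fg
  2-simplices (12): ace, acg, adf, adg, aef, bce, bcg, bde, bdf, bfg, deg, efg

Hence C_0 ≅ Z^7, C_1 ≅ Z^18, C_2 ≅ Z^12.

Boundary ∂_1: C_1 → C_0 is given by ∂[p,q] = [q] − [p]. For instance
  ∂bc = c − b.
The resulting 7×18 matrix has rank 6, and its Smith normal form has invariant factors (1,1,1,1,1,1).

∂_2: C_2 → C_1 sends each 2-simplex [p,q,r] to [q,r] − [p,r] + [p,q]. For instance
  ∂bce = ce − be + bc,
  ∂bdf = df − bf + bd.
As a 18×12 matrix over Z this has rank 12, with invariant factors (1,1,1,1,1,1,1,1,1,1,1,2).

Reading off H_k = ker ∂_k / im ∂_{k+1}:

  H_0: rank C_0 − rank ∂_1 = 7 − 6 = 1, and the invariant factors of ∂_1 are all 1, so H_0 ≅ Z.
  H_1: rank ker ∂_1 − rank ∂_2 = (18 − 6) − 12 = 0, and ∂_2 has invariant factor 2 > 1, so H_1 ≅ Z/2Z.
  H_2: rank ker ∂_2 − rank ∂_3 = (12 − 12) − 0 = 0, and there is no ∂_3, so H_2 ≅ 0.

As a check, the Euler characteristic is 7 − 18 + 12 = 1, which agrees with 1 − 0 + 0 = 1.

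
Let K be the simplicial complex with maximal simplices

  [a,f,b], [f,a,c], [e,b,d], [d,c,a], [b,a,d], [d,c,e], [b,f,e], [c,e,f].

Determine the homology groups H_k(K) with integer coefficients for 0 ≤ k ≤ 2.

H_0 = Z,  H_1 = 0,  H_2 = Z.

We work with the vertex ordering a < b < c < d < e < f. The simplices of K, each written with vertices in increasing order, are:

  0-simplices (6): a, b, c, d, e, f
  1-simplices (12): ab, ac, ad, af, bd, be, bf, cd, ce, cf, de, ef
  2-simplices (8): abd, abf, acd, acf, bde, bef, cde, cef

giving chain groups C_0 ≅ Z^6, C_1 ≅ Z^12, C_2 ≅ Z^8.

The boundary map ∂_1: C_1 → C_0 maps an edge to its endpoints' difference, ∂[p,q] = q − p. For instance
  ∂be = e − b.
The resulting 6×12 matrix has rank 5, and its Smith normal form has invariant factors (1,1,1,1,1).

Boundary ∂_2: C_2 → C_1 maps a triangle to the signed sum of its edges. For instance
  ∂bef = ef − bf + be,
  ∂cef = ef − cf + ce.
As a 12×8 matrix over Z this has rank 7, with invariant factors (1,1,1,1,1,1,1).

Reading off H_k = ker ∂_k / im ∂_{k+1}:

  H_0: rank C_0 − rank ∂_1 = 6 − 5 = 1, and the invariant factors of ∂_1 are all 1, so H_0 ≅ Z.
  H_1: rank ker ∂_1 − rank ∂_2 = (12 − 5) − 7 = 0, and the invariant factors of ∂_2 are all 1, so H_1 ≅ 0.
  H_2: rank ker ∂_2 − rank ∂_3 = (8 − 7) − 0 = 1, and there is no ∂_3, so H_2 ≅ Z.

As a check, the Euler characteristic is 6 − 12 + 8 = 2, which agrees with 1 − 0 + 1 = 2.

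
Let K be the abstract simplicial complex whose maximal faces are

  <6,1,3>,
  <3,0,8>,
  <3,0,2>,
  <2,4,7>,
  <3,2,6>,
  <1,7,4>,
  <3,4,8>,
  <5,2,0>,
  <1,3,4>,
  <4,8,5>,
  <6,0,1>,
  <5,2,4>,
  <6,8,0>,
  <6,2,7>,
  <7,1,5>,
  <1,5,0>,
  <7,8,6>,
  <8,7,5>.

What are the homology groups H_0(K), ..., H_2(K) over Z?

Order the vertices as 0 < 1 < 2 < 3 < 4 < 5 < 6 < 7 < 8. Listing each simplex with vertices in this order, K has dimension 2 with simplices:

  0-simplices (9): [0], [1], [2], [3], [4], [5], [6], [7], [8]
  1-simplices (27): (27 of them)
  2-simplices (18): [0,1,5], [0,1,6], [0,2,3], [0,2,5], [0,3,8], [0,6,8], [1,3,4], [1,3,6], [1,4,7], [1,5,7], [2,3,6], [2,4,5], [2,4,7], [2,6,7], [3,4,8], [4,5,8], [5,7,8], [6,7,8]

so the chain groups are C_0 ≅ Z^9, C_1 ≅ Z^27, C_2 ≅ Z^18.

The boundary map ∂_1: C_1 → C_0 is given by ∂[p,q] = [q] − [p]. For instance
  ∂[2,4] = [4] − [2].
The 9×27 boundary matrix has rank 8 and Smith normal form diag(1,1,1,1,1,1,1,1).

∂_2: C_2 → C_1 maps a triangle to the signed sum of its edges. For instance
  ∂[1,4,7] = [4,7] − [1,7] + [1,4],
  ∂[3,4,8] = [4,8] − [3,8] + [3,4].
As a 27×18 matrix over Z this has rank 18, with invariant factors (1,1,1,1,1,1,1,1,1,1,1,1,1,1,1,1,1,2).

Now H_k = ker ∂_k / im ∂_{k+1}, so:

  H_0: rank C_0 − rank ∂_1 = 9 − 8 = 1, and the invariant factors of ∂_1 are all 1, so H_0 = Z.
  H_1: rank ker ∂_1 − rank ∂_2 = (27 − 8) − 18 = 1, and ∂_2 has invariant factor 2 > 1, so H_1 = Z ⊕ Z/2.
  H_2: rank ker ∂_2 − rank ∂_3 = (18 − 18) − 0 = 0, and there is no ∂_3, so H_2 = 0.

(K is a triangulation of the Klein bottle.)

H_0 ≅ Z,  H_1 ≅ Z ⊕ Z/2,  H_2 = 0.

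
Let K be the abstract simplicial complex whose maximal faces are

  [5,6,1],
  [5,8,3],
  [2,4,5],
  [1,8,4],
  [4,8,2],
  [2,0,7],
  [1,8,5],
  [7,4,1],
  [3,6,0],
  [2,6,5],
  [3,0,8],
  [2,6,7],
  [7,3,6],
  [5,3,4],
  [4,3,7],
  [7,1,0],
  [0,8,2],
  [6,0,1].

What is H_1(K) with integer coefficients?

K has 9 vertices, 27 edges, 18 triangles.
rank ∂_1 = 8, rank ∂_2 = 18 ⇒ b_1 = 27 − 8 − 18 = 1; ∂_2 has invariant factor(s) [2] giving torsion. So H_1 ≅ Z ⊕ Z_2.

H_1 ≅ Z ⊕ Z_2.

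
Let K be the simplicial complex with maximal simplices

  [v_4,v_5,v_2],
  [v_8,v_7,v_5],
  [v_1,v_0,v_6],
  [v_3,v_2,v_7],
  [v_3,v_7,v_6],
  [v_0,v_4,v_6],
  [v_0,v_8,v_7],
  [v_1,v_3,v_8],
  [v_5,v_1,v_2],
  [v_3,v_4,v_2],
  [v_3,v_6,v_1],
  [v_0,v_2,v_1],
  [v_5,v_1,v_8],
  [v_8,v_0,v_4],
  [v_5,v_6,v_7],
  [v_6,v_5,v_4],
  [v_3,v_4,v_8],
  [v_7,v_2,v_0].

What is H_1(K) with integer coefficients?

Fix the vertex order v_0 < v_1 < v_2 < v_3 < v_4 < v_5 < v_6 < v_7 < v_8 and write every simplex with vertices in increasing order. Then dim K = 2 and the simplices of K are:

  0-simplices (9): [v_0], [v_1], [v_2], [v_3], [v_4], [v_5], [v_6], [v_7], [v_8]
  1-simplices (27): (27 of them)
  2-simplices (18): (18 of them)

giving chain groups C_0 ≅ Z^9, C_1 ≅ Z^27, C_2 ≅ Z^18.

∂_1: C_1 → C_0 maps an edge to its endpoints' difference, ∂[p,q] = q − p.
The 9×27 boundary matrix has rank 8 and Smith normal form diag(1,1,1,1,1,1,1,1).

Boundary ∂_2: C_2 → C_1 maps a triangle to the signed sum of its edges. For instance
  ∂[v_0,v_2,v_7] = [v_2,v_7] − [v_0,v_7] + [v_0,v_2],
  ∂[v_0,v_4,v_8] = [v_4,v_8] − [v_0,v_8] + [v_0,v_4].
The 27×18 boundary matrix has rank 17 and Smith normal form diag(1,1,1,1,1,1,1,1,1,1,1,1,1,1,1,1,1).

Reading off H_k = ker ∂_k / im ∂_{k+1}:

  H_1: rank ker ∂_1 − rank ∂_2 = (27 − 8) − 17 = 2, and the invariant factors of ∂_2 are all 1, so H_1 = Z^2.

H_1 = Z^2.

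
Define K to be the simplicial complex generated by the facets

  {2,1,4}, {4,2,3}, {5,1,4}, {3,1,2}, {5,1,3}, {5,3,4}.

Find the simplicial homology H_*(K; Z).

H_0 ≅ Z,  H_1 = 0,  H_2 ≅ Z.

K has 5 vertices, 9 edges, 6 triangles.
rank ∂_0 = 0, rank ∂_1 = 4 ⇒ b_0 = 5 − 0 − 4 = 1; all invariant factors of ∂_1 are 1 so no torsion. So H_0 ≅ Z.
rank ∂_1 = 4, rank ∂_2 = 5 ⇒ b_1 = 9 − 4 − 5 = 0; all invariant factors of ∂_2 are 1 so no torsion. So H_1 ≅ 0.
rank ∂_2 = 5, rank ∂_3 = 0 ⇒ b_2 = 6 − 5 − 0 = 1. So H_2 ≅ Z.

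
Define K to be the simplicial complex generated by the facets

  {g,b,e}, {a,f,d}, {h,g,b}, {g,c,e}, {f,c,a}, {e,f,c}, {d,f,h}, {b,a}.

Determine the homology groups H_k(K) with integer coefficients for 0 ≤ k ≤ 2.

We work with the vertex ordering a < b < c < d < e < f < g < h. The simplices of K, each written with vertices in increasing order, are:

  0-simplices (8): a, b, c, d, e, f, g, h
  1-simplices (16): ab, ac, ad, af, be, bg, bh, ce, cf, cg, df, dh, ef, eg, fh, gh
  2-simplices (7): acf, adf, beg, bgh, cef, ceg, dfh

Hence C_0 ≅ Z^8, C_1 ≅ Z^16, C_2 ≅ Z^7.

The boundary map ∂_1: C_1 → C_0 maps an edge to its endpoints' difference, ∂[p,q] = q − p. For instance
  ∂ce = e − c.
As a 8×16 matrix over Z this has rank 7, with invariant factors (1,1,1,1,1,1,1).

∂_2: C_2 → C_1 sends each 2-simplex [p,q,r] to [q,r] − [p,r] + [p,q]. For instance
  ∂cef = ef − cf + ce,
  ∂acf = cf − af + ac.
The resulting 16×7 matrix has rank 7, and its Smith normal form has invariant factors (1,1,1,1,1,1,1).

Computing H_k = (kernel of ∂_k) / (image of ∂_{k+1}):

  H_0: rank C_0 − rank ∂_1 = 8 − 7 = 1, and the invariant factors of ∂_1 are all 1, so H_0 ≅ Z.
  H_1: rank ker ∂_1 − rank ∂_2 = (16 − 7) − 7 = 2, and the invariant factors of ∂_2 are all 1, so H_1 ≅ Z^2.
  H_2: rank ker ∂_2 − rank ∂_3 = (7 − 7) − 0 = 0, and there is no ∂_3, so H_2 ≅ 0.

H_0 = Z,  H_1 = Z^2,  H_2 = 0.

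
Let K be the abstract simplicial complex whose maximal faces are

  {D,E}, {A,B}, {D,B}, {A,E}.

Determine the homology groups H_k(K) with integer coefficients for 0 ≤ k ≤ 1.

H_0 = Z,  H_1 = Z.

Take the total order A < B < D < E on the vertex set. Then K (dimension 1) consists of the simplices:

  0-simplices (4): A, B, D, E
  1-simplices (4): AB, AE, BD, DE

giving chain groups C_0 ≅ Z^4, C_1 ≅ Z^4.

Boundary ∂_1: C_1 → C_0 sends each edge [p,q] (with p < q) to q − p.
This gives a 4×4 integer matrix of rank 3; reducing to Smith normal form yields diagonal entries (1,1,1).

Now H_k = ker ∂_k / im ∂_{k+1}, so:

  H_0: rank C_0 − rank ∂_1 = 4 − 3 = 1, and the invariant factors of ∂_1 are all 1, so H_0 ≅ Z.
  H_1: rank ker ∂_1 − rank ∂_2 = (4 − 3) − 0 = 1, and there is no ∂_2, so H_1 ≅ Z.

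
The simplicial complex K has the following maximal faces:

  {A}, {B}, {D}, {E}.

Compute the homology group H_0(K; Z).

Fix the vertex order A < B < D < E and write every simplex with vertices in increasing order. Then dim K = 0 and the simplices of K are:

  0-simplices (4): A, B, D, E

giving chain groups C_0 ≅ Z^4.

Reading off H_k = ker ∂_k / im ∂_{k+1}:

  H_0: rank C_0 − rank ∂_1 = 4 − 0 = 4, and there is no ∂_1, so H_0 ≅ Z^4.

H_0 = Z^4.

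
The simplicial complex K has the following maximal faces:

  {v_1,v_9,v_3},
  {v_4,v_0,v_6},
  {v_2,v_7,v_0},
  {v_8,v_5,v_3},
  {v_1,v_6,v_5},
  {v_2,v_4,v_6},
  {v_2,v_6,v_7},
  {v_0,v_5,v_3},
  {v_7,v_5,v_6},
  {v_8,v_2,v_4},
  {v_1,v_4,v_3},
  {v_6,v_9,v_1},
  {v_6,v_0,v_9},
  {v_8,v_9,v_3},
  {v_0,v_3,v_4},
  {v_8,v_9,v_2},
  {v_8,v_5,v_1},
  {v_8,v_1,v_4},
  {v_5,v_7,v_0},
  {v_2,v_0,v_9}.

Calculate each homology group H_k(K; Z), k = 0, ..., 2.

H_0 = Z,  H_1 = Z ⊕ Z/2,  H_2 = 0.

Order the vertices as v_0 < v_1 < v_2 < v_3 < v_4 < v_5 < v_6 < v_7 < v_8 < v_9. Listing each simplex with vertices in this order, K has dimension 2 with simplices:

  0-simplices (10): [v_0], [v_1], [v_2], [v_3], [v_4], [v_5], [v_6], [v_7], [v_8], [v_9]
  1-simplices (30): (30 of them)
  2-simplices (20): (20 of them)

so the chain groups are C_0 ≅ Z^10, C_1 ≅ Z^30, C_2 ≅ Z^20.

∂_1: C_1 → C_0 is given by ∂[p,q] = [q] − [p]. For instance
  ∂[v_1,v_5] = [v_5] − [v_1].
The resulting 10×30 matrix has rank 9, and its Smith normal form has invariant factors (1,1,1,1,1,1,1,1,1).

∂_2: C_2 → C_1 sends each 2-simplex [p,q,r] to [q,r] − [p,r] + [p,q]. For instance
  ∂[v_1,v_3,v_9] = [v_3,v_9] − [v_1,v_9] + [v_1,v_3],
  ∂[v_2,v_8,v_9] = [v_8,v_9] − [v_2,v_9] + [v_2,v_8].
The resulting 30×20 matrix has rank 20, and its Smith normal form has invariant factors (1,1,1,1,1,1,1,1,1,1,1,1,1,1,1,1,1,1,1,2).

From H_k ≅ ker(∂_k) / im(∂_{k+1}) we obtain:

  H_0: rank C_0 − rank ∂_1 = 10 − 9 = 1, and the invariant factors of ∂_1 are all 1, so H_0 = Z.
  H_1: rank ker ∂_1 − rank ∂_2 = (30 − 9) − 20 = 1, and ∂_2 has invariant factor 2 > 1, so H_1 = Z ⊕ Z/2.
  H_2: rank ker ∂_2 − rank ∂_3 = (20 − 20) − 0 = 0, and there is no ∂_3, so H_2 = 0.

As a check, the Euler characteristic is 10 − 30 + 20 = 0, which agrees with 1 − 1 + 0 = 0.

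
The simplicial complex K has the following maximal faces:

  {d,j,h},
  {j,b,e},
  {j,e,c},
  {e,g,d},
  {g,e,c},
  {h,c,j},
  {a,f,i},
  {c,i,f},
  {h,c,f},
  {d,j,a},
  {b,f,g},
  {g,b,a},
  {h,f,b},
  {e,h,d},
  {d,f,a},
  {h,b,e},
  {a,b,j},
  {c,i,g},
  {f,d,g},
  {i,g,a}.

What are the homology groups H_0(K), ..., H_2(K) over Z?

Take the total order a < b < c < d < e < f < g < h < i < j on the vertex set. Then K (dimension 2) consists of the simplices:

  0-simplices (10): a, b, c, d, e, f, g, h, i, j
  1-simplices (30): ab, ad, af, ag, ai, aj, be, bf, bg, bh, bj, ce, cf, cg, ch, ci, cj, de, df, dg, dh, dj, eg, eh, ej, fg, fh, fi, gi, hj
  2-simplices (20): abg, abj, adf, adj, afi, agi, beh, bej, bfg, bfh, ceg, cej, cfh, cfi, cgi, chj, deg, deh, dfg, dhj

giving chain groups C_0 ≅ Z^10, C_1 ≅ Z^30, C_2 ≅ Z^20.

∂_1: C_1 → C_0 sends each edge [p,q] (with p < q) to q − p.
The 10×30 boundary matrix has rank 9 and Smith normal form diag(1,1,1,1,1,1,1,1,1).

The boundary map ∂_2: C_2 → C_1 maps a triangle to the signed sum of its edges. For instance
  ∂beh = eh − bh + be,
  ∂bfg = fg − bg + bf.
As a 30×20 matrix over Z this has rank 20, with invariant factors (1,1,1,1,1,1,1,1,1,1,1,1,1,1,1,1,1,1,1,2).

From H_k ≅ ker(∂_k) / im(∂_{k+1}) we obtain:

  H_0: rank C_0 − rank ∂_1 = 10 − 9 = 1, and the invariant factors of ∂_1 are all 1, so H_0 ≅ Z.
  H_1: rank ker ∂_1 − rank ∂_2 = (30 − 9) − 20 = 1, and ∂_2 has invariant factor 2 > 1, so H_1 ≅ Z × Z/2.
  H_2: rank ker ∂_2 − rank ∂_3 = (20 − 20) − 0 = 0, and there is no ∂_3, so H_2 ≅ 0.

H_0 ≅ Z,  H_1 ≅ Z × Z/2,  H_2 = 0.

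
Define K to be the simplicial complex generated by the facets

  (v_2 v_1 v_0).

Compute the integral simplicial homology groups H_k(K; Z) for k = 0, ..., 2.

Order the vertices as v_0 < v_1 < v_2. Listing each simplex with vertices in this order, K has dimension 2 with simplices:

  0-simplices (3): [v_0], [v_1], [v_2]
  1-simplices (3): [v_0,v_1], [v_0,v_2], [v_1,v_2]
  2-simplices (1): [v_0,v_1,v_2]

Hence C_0 ≅ Z^3, C_1 ≅ Z^3, C_2 ≅ Z^1.

The boundary map ∂_1: C_1 → C_0 sends each edge [p,q] (with p < q) to q − p. For instance
  ∂[v_1,v_2] = [v_2] − [v_1].
The resulting 3×3 matrix has rank 2, and its Smith normal form has invariant factors (1,1).

∂_2: C_2 → C_1 maps a triangle to the signed sum of its edges. For instance
  ∂[v_0,v_1,v_2] = [v_1,v_2] − [v_0,v_2] + [v_0,v_1].
This gives a 3×1 integer matrix of rank 1; reducing to Smith normal form yields diagonal entries (1).

Reading off H_k = ker ∂_k / im ∂_{k+1}:

  H_0: rank C_0 − rank ∂_1 = 3 − 2 = 1, and the invariant factors of ∂_1 are all 1, so H_0 = Z.
  H_1: rank ker ∂_1 − rank ∂_2 = (3 − 2) − 1 = 0, and the invariant factors of ∂_2 are all 1, so H_1 = 0.
  H_2: rank ker ∂_2 − rank ∂_3 = (1 − 1) − 0 = 0, and there is no ∂_3, so H_2 = 0.

(K is a triangulation of the 2-simplex.)

H_0 ≅ Z,  H_1 = 0,  H_2 = 0.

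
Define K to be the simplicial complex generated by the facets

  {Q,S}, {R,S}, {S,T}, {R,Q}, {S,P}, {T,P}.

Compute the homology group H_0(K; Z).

Take the total order P < Q < R < S < T on the vertex set. Then K (dimension 1) consists of the simplices:

  0-simplices (5): P, Q, R, S, T
  1-simplices (6): PS, PT, QR, QS, RS, ST

giving chain groups C_0 ≅ Z^5, C_1 ≅ Z^6.

∂_1: C_1 → C_0 maps an edge to its endpoints' difference, ∂[p,q] = q − p.
This gives a 5×6 integer matrix of rank 4; reducing to Smith normal form yields diagonal entries (1,1,1,1).

From H_k ≅ ker(∂_k) / im(∂_{k+1}) we obtain:

  H_0: rank C_0 − rank ∂_1 = 5 − 4 = 1, and the invariant factors of ∂_1 are all 1, so H_0 ≅ Z.

H_0 ≅ Z.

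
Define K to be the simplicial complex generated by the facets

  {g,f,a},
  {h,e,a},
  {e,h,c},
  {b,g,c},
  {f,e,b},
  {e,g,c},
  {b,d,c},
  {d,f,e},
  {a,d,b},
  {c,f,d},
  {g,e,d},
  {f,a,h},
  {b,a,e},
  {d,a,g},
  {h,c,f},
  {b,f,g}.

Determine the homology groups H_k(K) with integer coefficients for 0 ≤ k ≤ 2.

H_0 ≅ Z,  H_1 ≅ Z^2,  H_2 ≅ Z.

Take the total order a < b < c < d < e < f < g < h on the vertex set. Then K (dimension 2) consists of the simplices:

  0-simplices (8): a, b, c, d, e, f, g, h
  1-simplices (24): ab, ad, ae, af, ag, ah, bc, bd, be, bf, bg, cd, ce, cf, cg, ch, de, df, dg, ef, eg, eh, fg, fh
  2-simplices (16): abd, abe, adg, aeh, afg, afh, bcd, bcg, bef, bfg, cdf, ceg, ceh, cfh, def, deg

giving chain groups C_0 ≅ Z^8, C_1 ≅ Z^24, C_2 ≅ Z^16.

The boundary map ∂_1: C_1 → C_0 maps an edge to its endpoints' difference, ∂[p,q] = q − p. For instance
  ∂eh = h − e.
The 8×24 boundary matrix has rank 7 and Smith normal form diag(1,1,1,1,1,1,1).

∂_2: C_2 → C_1 maps a triangle to the signed sum of its edges. For instance
  ∂aeh = eh − ah + ae,
  ∂adg = dg − ag + ad.
This gives a 24×16 integer matrix of rank 15; reducing to Smith normal form yields diagonal entries (1,1,1,1,1,1,1,1,1,1,1,1,1,1,1).

Computing H_k = (kernel of ∂_k) / (image of ∂_{k+1}):

  H_0: rank C_0 − rank ∂_1 = 8 − 7 = 1, and the invariant factors of ∂_1 are all 1, so H_0 ≅ Z.
  H_1: rank ker ∂_1 − rank ∂_2 = (24 − 7) − 15 = 2, and the invariant factors of ∂_2 are all 1, so H_1 ≅ Z^2.
  H_2: rank ker ∂_2 − rank ∂_3 = (16 − 15) − 0 = 1, and there is no ∂_3, so H_2 ≅ Z.

(K is a triangulation of the torus T^2.)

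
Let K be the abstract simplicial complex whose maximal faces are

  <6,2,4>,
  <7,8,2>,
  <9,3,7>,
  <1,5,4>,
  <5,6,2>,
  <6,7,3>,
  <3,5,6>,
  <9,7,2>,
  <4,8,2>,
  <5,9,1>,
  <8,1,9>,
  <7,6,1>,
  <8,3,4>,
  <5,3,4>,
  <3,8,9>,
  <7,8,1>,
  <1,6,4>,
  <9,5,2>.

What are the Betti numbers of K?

b_0 = 1, b_1 = 1, b_2 = 0.

Fix the vertex order 1 < 2 < 3 < 4 < 5 < 6 < 7 < 8 < 9 and write every simplex with vertices in increasing order. Then dim K = 2 and the simplices of K are:

  0-simplices (9): [1], [2], [3], [4], [5], [6], [7], [8], [9]
  1-simplices (27): (27 of them)
  2-simplices (18): [1,4,5], [1,4,6], [1,5,9], [1,6,7], [1,7,8], [1,8,9], [2,4,6], [2,4,8], [2,5,6], [2,5,9], [2,7,8], [2,7,9], [3,4,5], [3,4,8], [3,5,6], [3,6,7], [3,7,9], [3,8,9]

Hence C_0 ≅ Z^9, C_1 ≅ Z^27, C_2 ≅ Z^18.

The boundary map ∂_1: C_1 → C_0 sends each edge [p,q] (with p < q) to q − p. For instance
  ∂[3,7] = [7] − [3].
The resulting 9×27 matrix has rank 8, and its Smith normal form has invariant factors (1,1,1,1,1,1,1,1).

The boundary map ∂_2: C_2 → C_1 acts by ∂[p,q,r] = [q,r] − [p,r] + [p,q]. For instance
  ∂[2,4,8] = [4,8] − [2,8] + [2,4],
  ∂[3,6,7] = [6,7] − [3,7] + [3,6].
The resulting 27×18 matrix has rank 18, and its Smith normal form has invariant factors (1,1,1,1,1,1,1,1,1,1,1,1,1,1,1,1,1,2).

Reading off H_k = ker ∂_k / im ∂_{k+1}:

  H_0: rank C_0 − rank ∂_1 = 9 − 8 = 1, and the invariant factors of ∂_1 are all 1, so H_0 ≅ Z.
  H_1: rank ker ∂_1 − rank ∂_2 = (27 − 8) − 18 = 1, and ∂_2 has invariant factor 2 > 1, so H_1 ≅ Z ⊕ Z_2.
  H_2: rank ker ∂_2 − rank ∂_3 = (18 − 18) − 0 = 0, and there is no ∂_3, so H_2 ≅ 0.

Hence the Betti numbers are b_0 = 1, b_1 = 1, b_2 = 0.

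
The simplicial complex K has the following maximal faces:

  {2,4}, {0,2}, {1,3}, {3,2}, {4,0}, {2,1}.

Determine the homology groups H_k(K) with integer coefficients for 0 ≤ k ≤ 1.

K has 5 vertices, 6 edges.
rank ∂_0 = 0, rank ∂_1 = 4 ⇒ b_0 = 5 − 0 − 4 = 1; all invariant factors of ∂_1 are 1 so no torsion. So H_0 = Z.
rank ∂_1 = 4, rank ∂_2 = 0 ⇒ b_1 = 6 − 4 − 0 = 2. So H_1 = Z^2.

H_0 = Z,  H_1 = Z^2.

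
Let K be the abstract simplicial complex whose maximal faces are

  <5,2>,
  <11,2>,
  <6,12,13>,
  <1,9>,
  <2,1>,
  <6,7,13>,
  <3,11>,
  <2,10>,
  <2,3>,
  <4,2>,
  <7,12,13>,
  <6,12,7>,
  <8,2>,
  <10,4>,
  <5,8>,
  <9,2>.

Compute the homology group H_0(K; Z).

H_0 = Z^2.

Fix the vertex order 1 < 2 < 3 < 4 < 5 < 6 < 7 < 8 < 9 < 10 < 11 < 12 < 13 and write every simplex with vertices in increasing order. Then dim K = 2 and the simplices of K are:

  0-simplices (13): [1], [2], [3], [4], [5], [6], [7], [8], [9], [10], [11], [12], [13]
  1-simplices (18): [1,2], [1,9], [2,3], [2,4], [2,5], [2,8], [2,9], [2,10], [2,11], [3,11], [4,10], [5,8], [6,7], [6,12], [6,13], [7,12], [7,13], [12,13]
  2-simplices (4): [6,7,12], [6,7,13], [6,12,13], [7,12,13]

Hence C_0 ≅ Z^13, C_1 ≅ Z^18, C_2 ≅ Z^4.

The boundary map ∂_1: C_1 → C_0 maps an edge to its endpoints' difference, ∂[p,q] = q − p. For instance
  ∂[2,3] = [3] − [2].
This gives a 13×18 integer matrix of rank 11; reducing to Smith normal form yields diagonal entries (1,1,1,1,1,1,1,1,1,1,1).

∂_2: C_2 → C_1 sends each 2-simplex [p,q,r] to [q,r] − [p,r] + [p,q]. For instance
  ∂[6,12,13] = [12,13] − [6,13] + [6,12],
  ∂[7,12,13] = [12,13] − [7,13] + [7,12].
As a 18×4 matrix over Z this has rank 3, with invariant factors (1,1,1).

Reading off H_k = ker ∂_k / im ∂_{k+1}:

  H_0: rank C_0 − rank ∂_1 = 13 − 11 = 2, and the invariant factors of ∂_1 are all 1, so H_0 ≅ Z^2.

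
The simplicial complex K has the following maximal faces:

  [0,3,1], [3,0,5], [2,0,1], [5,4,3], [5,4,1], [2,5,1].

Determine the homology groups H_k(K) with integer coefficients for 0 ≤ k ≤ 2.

H_0 = Z,  H_1 = Z,  H_2 = 0.

We work with the vertex ordering 0 < 1 < 2 < 3 < 4 < 5. The simplices of K, each written with vertices in increasing order, are:

  0-simplices (6): [0], [1], [2], [3], [4], [5]
  1-simplices (12): [0,1], [0,2], [0,3], [0,5], [1,2], [1,3], [1,4], [1,5], [2,5], [3,4], [3,5], [4,5]
  2-simplices (6): [0,1,2], [0,1,3], [0,3,5], [1,2,5], [1,4,5], [3,4,5]

so the chain groups are C_0 ≅ Z^6, C_1 ≅ Z^12, C_2 ≅ Z^6.

∂_1: C_1 → C_0 is given by ∂[p,q] = [q] − [p]. For instance
  ∂[3,4] = [4] − [3].
As a 6×12 matrix over Z this has rank 5, with invariant factors (1,1,1,1,1).

The boundary map ∂_2: C_2 → C_1 maps a triangle to the signed sum of its edges. For instance
  ∂[1,4,5] = [4,5] − [1,5] + [1,4],
  ∂[1,2,5] = [2,5] − [1,5] + [1,2].
As a 12×6 matrix over Z this has rank 6, with invariant factors (1,1,1,1,1,1).

Now H_k = ker ∂_k / im ∂_{k+1}, so:

  H_0: rank C_0 − rank ∂_1 = 6 − 5 = 1, and the invariant factors of ∂_1 are all 1, so H_0 ≅ Z.
  H_1: rank ker ∂_1 − rank ∂_2 = (12 − 5) − 6 = 1, and the invariant factors of ∂_2 are all 1, so H_1 ≅ Z.
  H_2: rank ker ∂_2 − rank ∂_3 = (6 − 6) − 0 = 0, and there is no ∂_3, so H_2 ≅ 0.

As a check, the Euler characteristic is 6 − 12 + 6 = 0, which agrees with 1 − 1 + 0 = 0.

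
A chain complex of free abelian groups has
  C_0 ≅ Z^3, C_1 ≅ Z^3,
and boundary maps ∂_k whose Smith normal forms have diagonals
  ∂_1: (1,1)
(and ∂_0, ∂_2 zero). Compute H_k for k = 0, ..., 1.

H_0 ≅ Z,  H_1 ≅ Z.

H_0: b_0 = 3 − 0 − 2 = 1; torsion from ∂_1 factors > 1: none. So H_0 ≅ Z.
H_1: b_1 = 3 − 2 − 0 = 1; torsion from ∂_2 factors > 1: none. So H_1 ≅ Z.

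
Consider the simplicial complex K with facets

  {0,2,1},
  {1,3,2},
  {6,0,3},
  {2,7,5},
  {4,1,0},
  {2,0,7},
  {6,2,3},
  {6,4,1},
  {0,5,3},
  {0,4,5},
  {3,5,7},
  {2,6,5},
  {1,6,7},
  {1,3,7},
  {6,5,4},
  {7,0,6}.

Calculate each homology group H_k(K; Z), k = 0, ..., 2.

We work with the vertex ordering 0 < 1 < 2 < 3 < 4 < 5 < 6 < 7. The simplices of K, each written with vertices in increasing order, are:

  0-simplices (8): [0], [1], [2], [3], [4], [5], [6], [7]
  1-simplices (24): (24 of them)
  2-simplices (16): [0,1,2], [0,1,4], [0,2,7], [0,3,5], [0,3,6], [0,4,5], [0,6,7], [1,2,3], [1,3,7], [1,4,6], [1,6,7], [2,3,6], [2,5,6], [2,5,7], [3,5,7], [4,5,6]

Hence C_0 ≅ Z^8, C_1 ≅ Z^24, C_2 ≅ Z^16.

∂_1: C_1 → C_0 maps an edge to its endpoints' difference, ∂[p,q] = q − p.
The 8×24 boundary matrix has rank 7 and Smith normal form diag(1,1,1,1,1,1,1).

∂_2: C_2 → C_1 acts by ∂[p,q,r] = [q,r] − [p,r] + [p,q]. For instance
  ∂[0,1,2] = [1,2] − [0,2] + [0,1],
  ∂[0,3,6] = [3,6] − [0,6] + [0,3].
This gives a 24×16 integer matrix of rank 15; reducing to Smith normal form yields diagonal entries (1,1,1,1,1,1,1,1,1,1,1,1,1,1,1).

From H_k ≅ ker(∂_k) / im(∂_{k+1}) we obtain:

  H_0: rank C_0 − rank ∂_1 = 8 − 7 = 1, and the invariant factors of ∂_1 are all 1, so H_0 = Z.
  H_1: rank ker ∂_1 − rank ∂_2 = (24 − 7) − 15 = 2, and the invariant factors of ∂_2 are all 1, so H_1 = Z^2.
  H_2: rank ker ∂_2 − rank ∂_3 = (16 − 15) − 0 = 1, and there is no ∂_3, so H_2 = Z.

As a check, the Euler characteristic is 8 − 24 + 16 = 0, which agrees with 1 − 2 + 1 = 0.

H_0 = Z,  H_1 = Z^2,  H_2 = Z.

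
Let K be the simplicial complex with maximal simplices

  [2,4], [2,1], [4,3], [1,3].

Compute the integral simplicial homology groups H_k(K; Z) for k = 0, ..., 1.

Take the total order 1 < 2 < 3 < 4 on the vertex set. Then K (dimension 1) consists of the simplices:

  0-simplices (4): [1], [2], [3], [4]
  1-simplices (4): [1,2], [1,3], [2,4], [3,4]

so the chain groups are C_0 ≅ Z^4, C_1 ≅ Z^4.

∂_1: C_1 → C_0 is given by ∂[p,q] = [q] − [p].
As a 4×4 matrix over Z this has rank 3, with invariant factors (1,1,1).

Computing H_k = (kernel of ∂_k) / (image of ∂_{k+1}):

  H_0: rank C_0 − rank ∂_1 = 4 − 3 = 1, and the invariant factors of ∂_1 are all 1, so H_0 = Z.
  H_1: rank ker ∂_1 − rank ∂_2 = (4 − 3) − 0 = 1, and there is no ∂_2, so H_1 = Z.

H_0 ≅ Z,  H_1 ≅ Z.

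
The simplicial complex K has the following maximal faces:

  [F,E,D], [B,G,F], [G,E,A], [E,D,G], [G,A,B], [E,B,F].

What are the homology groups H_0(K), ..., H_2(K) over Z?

H_0 ≅ Z,  H_1 ≅ Z,  H_2 = 0.

Order the vertices as A < B < D < E < F < G. Listing each simplex with vertices in this order, K has dimension 2 with simplices:

  0-simplices (6): A, B, D, E, F, G
  1-simplices (12): AB, AE, AG, BE, BF, BG, DE, DF, DG, EF, EG, FG
  2-simplices (6): ABG, AEG, BEF, BFG, DEF, DEG

Hence C_0 ≅ Z^6, C_1 ≅ Z^12, C_2 ≅ Z^6.

∂_1: C_1 → C_0 is given by ∂[p,q] = [q] − [p]. For instance
  ∂AE = E − A.
The 6×12 boundary matrix has rank 5 and Smith normal form diag(1,1,1,1,1).

Boundary ∂_2: C_2 → C_1 sends each 2-simplex [p,q,r] to [q,r] − [p,r] + [p,q]. For instance
  ∂ABG = BG − AG + AB,
  ∂AEG = EG − AG + AE.
As a 12×6 matrix over Z this has rank 6, with invariant factors (1,1,1,1,1,1).

Computing H_k = (kernel of ∂_k) / (image of ∂_{k+1}):

  H_0: rank C_0 − rank ∂_1 = 6 − 5 = 1, and the invariant factors of ∂_1 are all 1, so H_0 ≅ Z.
  H_1: rank ker ∂_1 − rank ∂_2 = (12 − 5) − 6 = 1, and the invariant factors of ∂_2 are all 1, so H_1 ≅ Z.
  H_2: rank ker ∂_2 − rank ∂_3 = (6 − 6) − 0 = 0, and there is no ∂_3, so H_2 ≅ 0.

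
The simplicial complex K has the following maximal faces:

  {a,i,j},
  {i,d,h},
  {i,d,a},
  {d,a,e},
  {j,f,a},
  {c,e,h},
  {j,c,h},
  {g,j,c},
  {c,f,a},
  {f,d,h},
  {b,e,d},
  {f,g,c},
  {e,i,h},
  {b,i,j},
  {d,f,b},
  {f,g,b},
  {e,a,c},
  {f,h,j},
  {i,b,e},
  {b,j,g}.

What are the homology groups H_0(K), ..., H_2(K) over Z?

Order the vertices as a < b < c < d < e < f < g < h < i < j. Listing each simplex with vertices in this order, K has dimension 2 with simplices:

  0-simplices (10): a, b, c, d, e, f, g, h, i, j
  1-simplices (30): ac, ad, ae, af, ai, aj, bd, be, bf, bg, bi, bj, ce, cf, cg, ch, cj, de, df, dh, di, eh, ei, fg, fh, fj, gj, hi, hj, ij
  2-simplices (20): ace, acf, ade, adi, afj, aij, bde, bdf, bei, bfg, bgj, bij, ceh, cfg, cgj, chj, dfh, dhi, ehi, fhj

Hence C_0 ≅ Z^10, C_1 ≅ Z^30, C_2 ≅ Z^20.

The boundary map ∂_1: C_1 → C_0 sends each edge [p,q] (with p < q) to q − p.
This gives a 10×30 integer matrix of rank 9; reducing to Smith normal form yields diagonal entries (1,1,1,1,1,1,1,1,1).

∂_2: C_2 → C_1 maps a triangle to the signed sum of its edges. For instance
  ∂aij = ij − aj + ai,
  ∂cgj = gj − cj + cg.
The resulting 30×20 matrix has rank 20, and its Smith normal form has invariant factors (1,1,1,1,1,1,1,1,1,1,1,1,1,1,1,1,1,1,1,2).

Reading off H_k = ker ∂_k / im ∂_{k+1}:

  H_0: rank C_0 − rank ∂_1 = 10 − 9 = 1, and the invariant factors of ∂_1 are all 1, so H_0 = Z.
  H_1: rank ker ∂_1 − rank ∂_2 = (30 − 9) − 20 = 1, and ∂_2 has invariant factor 2 > 1, so H_1 = Z ⊕ Z/2.
  H_2: rank ker ∂_2 − rank ∂_3 = (20 − 20) − 0 = 0, and there is no ∂_3, so H_2 = 0.

As a check, the Euler characteristic is 10 − 30 + 20 = 0, which agrees with 1 − 1 + 0 = 0.

H_0 ≅ Z,  H_1 ≅ Z ⊕ Z/2,  H_2 = 0.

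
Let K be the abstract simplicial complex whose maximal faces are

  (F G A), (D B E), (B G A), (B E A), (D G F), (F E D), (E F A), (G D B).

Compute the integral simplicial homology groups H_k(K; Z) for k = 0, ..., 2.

Order the vertices as A < B < D < E < F < G. Listing each simplex with vertices in this order, K has dimension 2 with simplices:

  0-simplices (6): A, B, D, E, F, G
  1-simplices (12): AB, AE, AF, AG, BD, BE, BG, DE, DF, DG, EF, FG
  2-simplices (8): ABE, ABG, AEF, AFG, BDE, BDG, DEF, DFG

Hence C_0 ≅ Z^6, C_1 ≅ Z^12, C_2 ≅ Z^8.

Boundary ∂_1: C_1 → C_0 sends each edge [p,q] (with p < q) to q − p.
The 6×12 boundary matrix has rank 5 and Smith normal form diag(1,1,1,1,1).

∂_2: C_2 → C_1 acts by ∂[p,q,r] = [q,r] − [p,r] + [p,q]. For instance
  ∂BDE = DE − BE + BD,
  ∂AFG = FG − AG + AF.
The resulting 12×8 matrix has rank 7, and its Smith normal form has invariant factors (1,1,1,1,1,1,1).

Reading off H_k = ker ∂_k / im ∂_{k+1}:

  H_0: rank C_0 − rank ∂_1 = 6 − 5 = 1, and the invariant factors of ∂_1 are all 1, so H_0 = Z.
  H_1: rank ker ∂_1 − rank ∂_2 = (12 − 5) − 7 = 0, and the invariant factors of ∂_2 are all 1, so H_1 = 0.
  H_2: rank ker ∂_2 − rank ∂_3 = (8 − 7) − 0 = 1, and there is no ∂_3, so H_2 = Z.

H_0 = Z,  H_1 = 0,  H_2 = Z.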